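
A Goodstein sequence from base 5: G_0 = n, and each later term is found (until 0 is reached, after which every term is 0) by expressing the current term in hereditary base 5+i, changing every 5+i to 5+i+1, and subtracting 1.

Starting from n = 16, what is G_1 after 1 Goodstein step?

18

[0] 16 ≡ 3·5 + 1 (base 5). Lift 6: 19. −1: 18.
[1] 18 ≡ 3·6 (base 6). Lift 7: 21. −1: 20.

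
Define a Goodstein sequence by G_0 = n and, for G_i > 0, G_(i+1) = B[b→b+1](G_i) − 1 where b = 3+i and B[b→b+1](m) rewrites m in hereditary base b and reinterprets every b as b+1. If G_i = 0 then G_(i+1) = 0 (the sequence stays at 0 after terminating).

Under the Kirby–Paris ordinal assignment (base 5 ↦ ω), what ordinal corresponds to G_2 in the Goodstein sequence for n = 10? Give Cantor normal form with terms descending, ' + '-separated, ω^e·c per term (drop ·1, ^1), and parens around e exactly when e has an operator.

ω·4 + 4

step 0: 10 = 3^2 + 1; sub 4 for 3: 4^2 + 1; = 17; G_1 = 17−1 = 16
step 1: 16 = 4^2; sub 5 for 4: 5^2; = 25; G_2 = 25−1 = 24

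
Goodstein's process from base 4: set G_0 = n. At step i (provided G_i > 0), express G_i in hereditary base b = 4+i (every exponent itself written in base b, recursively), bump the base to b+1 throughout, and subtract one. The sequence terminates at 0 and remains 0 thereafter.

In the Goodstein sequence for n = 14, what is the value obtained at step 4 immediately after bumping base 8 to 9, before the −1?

23

(0) 14|_4 = 3·4 + 2 ↦ 3·5 + 2|_5 = 17 ⇒ 16
(1) 16|_5 = 3·5 + 1 ↦ 3·6 + 1|_6 = 19 ⇒ 18
(2) 18|_6 = 3·6 ↦ 3·7|_7 = 21 ⇒ 20
(3) 20|_7 = 2·7 + 6 ↦ 2·8 + 6|_8 = 22 ⇒ 21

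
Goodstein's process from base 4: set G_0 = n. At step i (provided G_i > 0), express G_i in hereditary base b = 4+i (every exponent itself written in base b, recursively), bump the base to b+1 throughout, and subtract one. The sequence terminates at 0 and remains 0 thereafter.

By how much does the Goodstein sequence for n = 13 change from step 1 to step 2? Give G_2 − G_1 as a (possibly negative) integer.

2

(0) 13|_4 = 3·4 + 1 ↦ 3·5 + 1|_5 = 16 ⇒ 15
(1) 15|_5 = 3·5 ↦ 3·6|_6 = 18 ⇒ 17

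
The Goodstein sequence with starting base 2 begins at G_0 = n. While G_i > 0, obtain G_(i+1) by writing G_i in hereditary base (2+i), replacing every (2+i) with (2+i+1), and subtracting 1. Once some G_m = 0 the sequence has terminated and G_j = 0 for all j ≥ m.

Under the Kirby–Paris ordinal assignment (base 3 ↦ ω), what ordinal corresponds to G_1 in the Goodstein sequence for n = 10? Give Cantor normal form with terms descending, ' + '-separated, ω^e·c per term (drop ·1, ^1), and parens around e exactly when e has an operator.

base 2: 10 = 2^(2 + 1) + 2; at 3: 3^(3 + 1) + 3 = 84; next = 83
base 3: 83 = 3^(3 + 1) + 2; at 4: 4^(4 + 1) + 2 = 1026; next = 1025

ω^(ω + 1) + 2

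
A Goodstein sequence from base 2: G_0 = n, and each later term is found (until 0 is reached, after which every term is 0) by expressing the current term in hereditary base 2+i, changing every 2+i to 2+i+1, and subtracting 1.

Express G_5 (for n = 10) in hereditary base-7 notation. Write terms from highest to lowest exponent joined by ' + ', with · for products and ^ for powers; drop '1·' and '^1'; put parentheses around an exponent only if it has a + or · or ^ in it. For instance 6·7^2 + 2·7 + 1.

[0] 10 ≡ 2^(2 + 1) + 2 (base 2). Lift 3: 84. −1: 83.
[1] 83 ≡ 3^(3 + 1) + 2 (base 3). Lift 4: 1026. −1: 1025.
[2] 1025 ≡ 4^(4 + 1) + 1 (base 4). Lift 5: 15626. −1: 15625.
[3] 15625 ≡ 5^(5 + 1) (base 5). Lift 6: 279936. −1: 279935.
[4] 279935 ≡ 5·6^6 + 5·6^5 + 5·6^4 + 5·6^3 + 5·6^2 + 5·6 + 5 (base 6). Lift 7: 4215755. −1: 4215754.

5·7^7 + 5·7^5 + 5·7^4 + 5·7^3 + 5·7^2 + 5·7 + 4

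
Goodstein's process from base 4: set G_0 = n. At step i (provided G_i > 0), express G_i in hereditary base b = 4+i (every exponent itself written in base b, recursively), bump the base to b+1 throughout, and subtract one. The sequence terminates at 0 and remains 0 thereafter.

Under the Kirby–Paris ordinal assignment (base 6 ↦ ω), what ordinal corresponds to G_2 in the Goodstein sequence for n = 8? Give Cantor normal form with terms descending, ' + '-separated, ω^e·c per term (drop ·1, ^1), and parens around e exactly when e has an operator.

ω + 3

G_0=8  [base 4] 2·4  →[4↦5]→  2·5 = 10  −1 ⇒ G_1=9
G_1=9  [base 5] 5 + 4  →[5↦6]→  6 + 4 = 10  −1 ⇒ G_2=9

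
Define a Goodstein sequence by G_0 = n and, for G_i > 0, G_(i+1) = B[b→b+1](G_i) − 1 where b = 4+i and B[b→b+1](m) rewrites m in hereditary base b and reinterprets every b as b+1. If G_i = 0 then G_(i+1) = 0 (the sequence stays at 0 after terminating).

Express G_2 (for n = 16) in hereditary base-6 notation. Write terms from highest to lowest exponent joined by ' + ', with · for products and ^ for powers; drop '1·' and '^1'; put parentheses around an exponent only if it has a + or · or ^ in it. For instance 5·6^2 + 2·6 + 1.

16 —HB4→ 4^2 —bump→ 5^2 = 25 —(−1)→ 24
24 —HB5→ 4·5 + 4 —bump→ 4·6 + 4 = 28 —(−1)→ 27
27 —HB6→ 4·6 + 3 —bump→ 4·7 + 3 = 31 —(−1)→ 30

4·6 + 3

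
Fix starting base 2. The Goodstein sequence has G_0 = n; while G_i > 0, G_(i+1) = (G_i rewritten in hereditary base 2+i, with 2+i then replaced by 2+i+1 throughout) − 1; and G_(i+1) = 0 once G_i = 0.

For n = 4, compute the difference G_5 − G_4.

26

step 0: 4 = 2^2; sub 3 for 2: 3^3; = 27; G_1 = 27−1 = 26
step 1: 26 = 2·3^2 + 2·3 + 2; sub 4 for 3: 2·4^2 + 2·4 + 2; = 42; G_2 = 42−1 = 41
step 2: 41 = 2·4^2 + 2·4 + 1; sub 5 for 4: 2·5^2 + 2·5 + 1; = 61; G_3 = 61−1 = 60
step 3: 60 = 2·5^2 + 2·5; sub 6 for 5: 2·6^2 + 2·6; = 84; G_4 = 84−1 = 83
step 4: 83 = 2·6^2 + 6 + 5; sub 7 for 6: 2·7^2 + 7 + 5; = 110; G_5 = 110−1 = 109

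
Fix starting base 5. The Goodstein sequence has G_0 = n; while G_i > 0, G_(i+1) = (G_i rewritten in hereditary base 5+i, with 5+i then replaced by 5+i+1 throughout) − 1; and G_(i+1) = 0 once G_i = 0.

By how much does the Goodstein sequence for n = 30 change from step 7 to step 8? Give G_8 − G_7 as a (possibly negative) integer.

base 5: 30 = 5^2 + 5; at 6: 6^2 + 6 = 42; next = 41
base 6: 41 = 6^2 + 5; at 7: 7^2 + 5 = 54; next = 53
base 7: 53 = 7^2 + 4; at 8: 8^2 + 4 = 68; next = 67
base 8: 67 = 8^2 + 3; at 9: 9^2 + 3 = 84; next = 83
base 9: 83 = 9^2 + 2; at 10: 10^2 + 2 = 102; next = 101
base 10: 101 = 10^2 + 1; at 11: 11^2 + 1 = 122; next = 121
base 11: 121 = 11^2; at 12: 12^2 = 144; next = 143
base 12: 143 = 11·12 + 11; at 13: 11·13 + 11 = 154; next = 153

10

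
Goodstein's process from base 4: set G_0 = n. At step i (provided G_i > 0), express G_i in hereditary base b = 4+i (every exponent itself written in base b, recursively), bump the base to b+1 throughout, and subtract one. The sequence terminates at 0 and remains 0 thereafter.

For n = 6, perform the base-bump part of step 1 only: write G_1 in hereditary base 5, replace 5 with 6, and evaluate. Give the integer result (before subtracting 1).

G_0 = 6. HB_4(6) = 4 + 2. Bump = 7. G_1 = 6.
G_1 = 6. HB_5(6) = 5 + 1. Bump = 7. G_2 = 6.

7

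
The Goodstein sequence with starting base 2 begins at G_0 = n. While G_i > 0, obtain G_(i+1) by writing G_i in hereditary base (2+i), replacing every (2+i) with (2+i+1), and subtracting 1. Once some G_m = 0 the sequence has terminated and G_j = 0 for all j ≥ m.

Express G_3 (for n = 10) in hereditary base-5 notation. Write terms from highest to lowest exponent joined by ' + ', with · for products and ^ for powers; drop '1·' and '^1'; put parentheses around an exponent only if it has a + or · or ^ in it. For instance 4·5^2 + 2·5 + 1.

(0) 10|_2 = 2^(2 + 1) + 2 ↦ 3^(3 + 1) + 3|_3 = 84 ⇒ 83
(1) 83|_3 = 3^(3 + 1) + 2 ↦ 4^(4 + 1) + 2|_4 = 1026 ⇒ 1025
(2) 1025|_4 = 4^(4 + 1) + 1 ↦ 5^(5 + 1) + 1|_5 = 15626 ⇒ 15625
(3) 15625|_5 = 5^(5 + 1) ↦ 6^(6 + 1)|_6 = 279936 ⇒ 279935

5^(5 + 1)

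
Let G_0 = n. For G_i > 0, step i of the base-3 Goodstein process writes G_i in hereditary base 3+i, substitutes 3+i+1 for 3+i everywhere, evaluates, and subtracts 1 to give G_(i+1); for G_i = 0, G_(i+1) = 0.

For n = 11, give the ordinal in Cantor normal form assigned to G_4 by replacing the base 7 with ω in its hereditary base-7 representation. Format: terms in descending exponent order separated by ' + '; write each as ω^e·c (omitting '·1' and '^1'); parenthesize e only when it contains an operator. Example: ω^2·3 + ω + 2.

ω·5 + 4

(0) 11|_3 = 3^2 + 2 ↦ 4^2 + 2|_4 = 18 ⇒ 17
(1) 17|_4 = 4^2 + 1 ↦ 5^2 + 1|_5 = 26 ⇒ 25
(2) 25|_5 = 5^2 ↦ 6^2|_6 = 36 ⇒ 35
(3) 35|_6 = 5·6 + 5 ↦ 5·7 + 5|_7 = 40 ⇒ 39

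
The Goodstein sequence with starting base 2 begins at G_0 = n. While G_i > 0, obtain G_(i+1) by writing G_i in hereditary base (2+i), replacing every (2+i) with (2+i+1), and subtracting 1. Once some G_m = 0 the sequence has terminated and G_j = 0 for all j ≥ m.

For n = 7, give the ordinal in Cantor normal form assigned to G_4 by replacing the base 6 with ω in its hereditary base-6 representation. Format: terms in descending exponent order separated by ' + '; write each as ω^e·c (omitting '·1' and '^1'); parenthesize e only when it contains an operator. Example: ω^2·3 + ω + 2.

base 2: 7 = 2^2 + 2 + 1; at 3: 3^3 + 3 + 1 = 31; next = 30
base 3: 30 = 3^3 + 3; at 4: 4^4 + 4 = 260; next = 259
base 4: 259 = 4^4 + 3; at 5: 5^5 + 3 = 3128; next = 3127
base 5: 3127 = 5^5 + 2; at 6: 6^6 + 2 = 46658; next = 46657

ω^ω + 1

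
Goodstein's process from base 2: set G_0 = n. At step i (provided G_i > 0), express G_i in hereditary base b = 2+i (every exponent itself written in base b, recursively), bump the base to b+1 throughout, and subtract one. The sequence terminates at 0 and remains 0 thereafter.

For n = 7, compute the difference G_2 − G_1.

229

7 —HB2→ 2^2 + 2 + 1 —bump→ 3^3 + 3 + 1 = 31 —(−1)→ 30
30 —HB3→ 3^3 + 3 —bump→ 4^4 + 4 = 260 —(−1)→ 259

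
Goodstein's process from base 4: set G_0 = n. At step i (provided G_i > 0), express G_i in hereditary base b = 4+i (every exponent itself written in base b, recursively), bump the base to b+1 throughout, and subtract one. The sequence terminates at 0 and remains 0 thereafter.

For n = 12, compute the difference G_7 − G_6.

0

12 —HB4→ 3·4 —bump→ 3·5 = 15 —(−1)→ 14
14 —HB5→ 2·5 + 4 —bump→ 2·6 + 4 = 16 —(−1)→ 15
15 —HB6→ 2·6 + 3 —bump→ 2·7 + 3 = 17 —(−1)→ 16
16 —HB7→ 2·7 + 2 —bump→ 2·8 + 2 = 18 —(−1)→ 17
17 —HB8→ 2·8 + 1 —bump→ 2·9 + 1 = 19 —(−1)→ 18
18 —HB9→ 2·9 —bump→ 2·10 = 20 —(−1)→ 19
19 —HB10→ 10 + 9 —bump→ 11 + 9 = 20 —(−1)→ 19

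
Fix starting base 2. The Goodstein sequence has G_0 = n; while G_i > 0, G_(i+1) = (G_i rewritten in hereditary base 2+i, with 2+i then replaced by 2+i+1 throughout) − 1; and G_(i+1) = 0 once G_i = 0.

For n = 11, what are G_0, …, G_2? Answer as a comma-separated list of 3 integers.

11, 84, 1027

step 0: 11 = 2^(2 + 1) + 2 + 1; sub 3 for 2: 3^(3 + 1) + 3 + 1; = 85; G_1 = 85−1 = 84
step 1: 84 = 3^(3 + 1) + 3; sub 4 for 3: 4^(4 + 1) + 4; = 1028; G_2 = 1028−1 = 1027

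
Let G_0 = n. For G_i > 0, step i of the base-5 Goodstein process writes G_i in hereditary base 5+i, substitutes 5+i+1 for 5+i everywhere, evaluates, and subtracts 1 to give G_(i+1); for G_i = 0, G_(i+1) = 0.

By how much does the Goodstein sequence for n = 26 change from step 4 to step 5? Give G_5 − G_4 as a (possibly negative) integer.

5

26 —HB5→ 5^2 + 1 —bump→ 6^2 + 1 = 37 —(−1)→ 36
36 —HB6→ 6^2 —bump→ 7^2 = 49 —(−1)→ 48
48 —HB7→ 6·7 + 6 —bump→ 6·8 + 6 = 54 —(−1)→ 53
53 —HB8→ 6·8 + 5 —bump→ 6·9 + 5 = 59 —(−1)→ 58
58 —HB9→ 6·9 + 4 —bump→ 6·10 + 4 = 64 —(−1)→ 63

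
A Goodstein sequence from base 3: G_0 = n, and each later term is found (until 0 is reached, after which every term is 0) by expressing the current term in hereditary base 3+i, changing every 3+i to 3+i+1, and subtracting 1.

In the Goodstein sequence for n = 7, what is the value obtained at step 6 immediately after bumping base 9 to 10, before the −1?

G_0=7  [base 3] 2·3 + 1  →[3↦4]→  2·4 + 1 = 9  −1 ⇒ G_1=8
G_1=8  [base 4] 2·4  →[4↦5]→  2·5 = 10  −1 ⇒ G_2=9
G_2=9  [base 5] 5 + 4  →[5↦6]→  6 + 4 = 10  −1 ⇒ G_3=9
G_3=9  [base 6] 6 + 3  →[6↦7]→  7 + 3 = 10  −1 ⇒ G_4=9
G_4=9  [base 7] 7 + 2  →[7↦8]→  8 + 2 = 10  −1 ⇒ G_5=9
G_5=9  [base 8] 8 + 1  →[8↦9]→  9 + 1 = 10  −1 ⇒ G_6=9
G_6=9  [base 9] 9  →[9↦10]→  10 = 10  −1 ⇒ G_7=9

10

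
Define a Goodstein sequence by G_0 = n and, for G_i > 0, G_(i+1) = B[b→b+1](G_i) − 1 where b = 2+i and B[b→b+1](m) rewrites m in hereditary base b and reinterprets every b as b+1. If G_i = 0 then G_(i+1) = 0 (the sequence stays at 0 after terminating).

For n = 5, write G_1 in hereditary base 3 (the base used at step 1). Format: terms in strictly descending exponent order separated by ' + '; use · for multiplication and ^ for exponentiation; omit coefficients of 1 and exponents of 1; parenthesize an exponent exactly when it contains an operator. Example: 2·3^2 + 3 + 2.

3^3

G_0 = 5. HB_2(5) = 2^2 + 1. Bump = 28. G_1 = 27.
G_1 = 27. HB_3(27) = 3^3. Bump = 256. G_2 = 255.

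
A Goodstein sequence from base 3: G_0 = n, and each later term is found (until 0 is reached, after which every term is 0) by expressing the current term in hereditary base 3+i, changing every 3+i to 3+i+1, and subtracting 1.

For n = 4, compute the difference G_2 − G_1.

0

G_0=4  [base 3] 3 + 1  →[3↦4]→  4 + 1 = 5  −1 ⇒ G_1=4
G_1=4  [base 4] 4  →[4↦5]→  5 = 5  −1 ⇒ G_2=4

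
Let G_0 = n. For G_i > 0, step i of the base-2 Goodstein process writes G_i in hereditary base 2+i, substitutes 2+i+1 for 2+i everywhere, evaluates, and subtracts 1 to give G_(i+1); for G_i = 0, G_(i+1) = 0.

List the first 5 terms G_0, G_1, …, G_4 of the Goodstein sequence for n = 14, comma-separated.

14 —HB2→ 2^(2 + 1) + 2^2 + 2 —bump→ 3^(3 + 1) + 3^3 + 3 = 111 —(−1)→ 110
110 —HB3→ 3^(3 + 1) + 3^3 + 2 —bump→ 4^(4 + 1) + 4^4 + 2 = 1282 —(−1)→ 1281
1281 —HB4→ 4^(4 + 1) + 4^4 + 1 —bump→ 5^(5 + 1) + 5^5 + 1 = 18751 —(−1)→ 18750
18750 —HB5→ 5^(5 + 1) + 5^5 —bump→ 6^(6 + 1) + 6^6 = 326592 —(−1)→ 326591

14, 110, 1281, 18750, 326591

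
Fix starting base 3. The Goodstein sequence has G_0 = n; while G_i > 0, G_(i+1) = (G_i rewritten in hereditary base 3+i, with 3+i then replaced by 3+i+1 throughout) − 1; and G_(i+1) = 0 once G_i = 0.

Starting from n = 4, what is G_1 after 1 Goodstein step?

step 0: 4 = 3 + 1; sub 4 for 3: 4 + 1; = 5; G_1 = 5−1 = 4
step 1: 4 = 4; sub 5 for 4: 5; = 5; G_2 = 5−1 = 4

4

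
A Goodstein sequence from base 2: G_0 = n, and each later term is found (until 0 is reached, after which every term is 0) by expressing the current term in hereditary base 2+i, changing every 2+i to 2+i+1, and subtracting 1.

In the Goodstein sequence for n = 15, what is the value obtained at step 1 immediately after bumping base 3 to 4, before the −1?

1284

[0] 15 ≡ 2^(2 + 1) + 2^2 + 2 + 1 (base 2). Lift 3: 112. −1: 111.
[1] 111 ≡ 3^(3 + 1) + 3^3 + 3 (base 3). Lift 4: 1284. −1: 1283.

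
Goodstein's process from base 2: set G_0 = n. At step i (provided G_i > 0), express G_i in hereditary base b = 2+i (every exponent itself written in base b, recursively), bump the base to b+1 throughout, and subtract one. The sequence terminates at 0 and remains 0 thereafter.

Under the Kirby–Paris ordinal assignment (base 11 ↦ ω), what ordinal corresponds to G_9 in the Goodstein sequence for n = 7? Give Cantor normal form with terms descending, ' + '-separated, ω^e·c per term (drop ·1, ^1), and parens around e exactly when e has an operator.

ω^7·7 + ω^6·7 + ω^5·7 + ω^4·7 + ω^3·7 + ω^2·7 + ω·7 + 4

G_0=7  [base 2] 2^2 + 2 + 1  →[2↦3]→  3^3 + 3 + 1 = 31  −1 ⇒ G_1=30
G_1=30  [base 3] 3^3 + 3  →[3↦4]→  4^4 + 4 = 260  −1 ⇒ G_2=259
G_2=259  [base 4] 4^4 + 3  →[4↦5]→  5^5 + 3 = 3128  −1 ⇒ G_3=3127
G_3=3127  [base 5] 5^5 + 2  →[5↦6]→  6^6 + 2 = 46658  −1 ⇒ G_4=46657
G_4=46657  [base 6] 6^6 + 1  →[6↦7]→  7^7 + 1 = 823544  −1 ⇒ G_5=823543
G_5=823543  [base 7] 7^7  →[7↦8]→  8^8 = 16777216  −1 ⇒ G_6=16777215
G_6=16777215  [base 8] 7·8^7 + 7·8^6 + 7·8^5 + 7·8^4 + 7·8^3 + 7·8^2 + 7·8 + 7  →[8↦9]→  7·9^7 + 7·9^6 + 7·9^5 + 7·9^4 + 7·9^3 + 7·9^2 + 7·9 + 7 = 37665880  −1 ⇒ G_7=37665879
G_7=37665879  [base 9] 7·9^7 + 7·9^6 + 7·9^5 + 7·9^4 + 7·9^3 + 7·9^2 + 7·9 + 6  →[9↦10]→  7·10^7 + 7·10^6 + 7·10^5 + 7·10^4 + 7·10^3 + 7·10^2 + 7·10 + 6 = 77777776  −1 ⇒ G_8=77777775
G_8=77777775  [base 10] 7·10^7 + 7·10^6 + 7·10^5 + 7·10^4 + 7·10^3 + 7·10^2 + 7·10 + 5  →[10↦11]→  7·11^7 + 7·11^6 + 7·11^5 + 7·11^4 + 7·11^3 + 7·11^2 + 7·11 + 5 = 150051214  −1 ⇒ G_9=150051213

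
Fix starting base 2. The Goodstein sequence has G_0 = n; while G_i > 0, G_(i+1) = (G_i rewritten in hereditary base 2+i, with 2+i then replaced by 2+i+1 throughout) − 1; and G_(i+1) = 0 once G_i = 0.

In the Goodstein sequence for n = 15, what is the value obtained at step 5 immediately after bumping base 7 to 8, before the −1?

150994944

i=0: 15 = 2^(2 + 1) + 2^2 + 2 + 1 (b=2); 2→3: 3^(3 + 1) + 3^3 + 3 + 1 = 112; 112−1 = 111
i=1: 111 = 3^(3 + 1) + 3^3 + 3 (b=3); 3→4: 4^(4 + 1) + 4^4 + 4 = 1284; 1284−1 = 1283
i=2: 1283 = 4^(4 + 1) + 4^4 + 3 (b=4); 4→5: 5^(5 + 1) + 5^5 + 3 = 18753; 18753−1 = 18752
i=3: 18752 = 5^(5 + 1) + 5^5 + 2 (b=5); 5→6: 6^(6 + 1) + 6^6 + 2 = 326594; 326594−1 = 326593
i=4: 326593 = 6^(6 + 1) + 6^6 + 1 (b=6); 6→7: 7^(7 + 1) + 7^7 + 1 = 6588345; 6588345−1 = 6588344
i=5: 6588344 = 7^(7 + 1) + 7^7 (b=7); 7→8: 8^(8 + 1) + 8^8 = 150994944; 150994944−1 = 150994943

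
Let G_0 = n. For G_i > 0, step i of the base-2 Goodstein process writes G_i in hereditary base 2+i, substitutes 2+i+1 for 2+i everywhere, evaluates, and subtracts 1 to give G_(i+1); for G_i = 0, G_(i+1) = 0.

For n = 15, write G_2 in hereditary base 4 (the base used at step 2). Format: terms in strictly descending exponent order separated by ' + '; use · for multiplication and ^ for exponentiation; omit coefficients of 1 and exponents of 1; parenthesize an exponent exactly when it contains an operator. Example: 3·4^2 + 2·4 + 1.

G_0=15  [base 2] 2^(2 + 1) + 2^2 + 2 + 1  →[2↦3]→  3^(3 + 1) + 3^3 + 3 + 1 = 112  −1 ⇒ G_1=111
G_1=111  [base 3] 3^(3 + 1) + 3^3 + 3  →[3↦4]→  4^(4 + 1) + 4^4 + 4 = 1284  −1 ⇒ G_2=1283
G_2=1283  [base 4] 4^(4 + 1) + 4^4 + 3  →[4↦5]→  5^(5 + 1) + 5^5 + 3 = 18753  −1 ⇒ G_3=18752

4^(4 + 1) + 4^4 + 3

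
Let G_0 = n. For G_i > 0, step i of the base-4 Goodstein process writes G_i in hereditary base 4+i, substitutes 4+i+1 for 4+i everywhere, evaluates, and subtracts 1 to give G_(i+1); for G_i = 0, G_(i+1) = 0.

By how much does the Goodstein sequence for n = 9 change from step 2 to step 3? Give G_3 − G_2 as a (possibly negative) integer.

G_0 = 9. HB_4(9) = 2·4 + 1. Bump = 11. G_1 = 10.
G_1 = 10. HB_5(10) = 2·5. Bump = 12. G_2 = 11.
G_2 = 11. HB_6(11) = 6 + 5. Bump = 12. G_3 = 11.

0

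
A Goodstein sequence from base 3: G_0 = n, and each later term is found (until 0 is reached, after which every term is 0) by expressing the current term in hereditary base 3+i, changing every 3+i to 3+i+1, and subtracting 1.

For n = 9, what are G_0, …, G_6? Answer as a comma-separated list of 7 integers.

[0] 9 ≡ 3^2 (base 3). Lift 4: 16. −1: 15.
[1] 15 ≡ 3·4 + 3 (base 4). Lift 5: 18. −1: 17.
[2] 17 ≡ 3·5 + 2 (base 5). Lift 6: 20. −1: 19.
[3] 19 ≡ 3·6 + 1 (base 6). Lift 7: 22. −1: 21.
[4] 21 ≡ 3·7 (base 7). Lift 8: 24. −1: 23.
[5] 23 ≡ 2·8 + 7 (base 8). Lift 9: 25. −1: 24.

9, 15, 17, 19, 21, 23, 24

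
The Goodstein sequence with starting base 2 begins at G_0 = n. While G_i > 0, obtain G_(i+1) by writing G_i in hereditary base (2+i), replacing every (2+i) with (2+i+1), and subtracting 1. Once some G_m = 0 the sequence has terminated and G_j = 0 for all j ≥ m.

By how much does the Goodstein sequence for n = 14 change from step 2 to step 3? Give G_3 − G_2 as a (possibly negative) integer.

(0) 14|_2 = 2^(2 + 1) + 2^2 + 2 ↦ 3^(3 + 1) + 3^3 + 3|_3 = 111 ⇒ 110
(1) 110|_3 = 3^(3 + 1) + 3^3 + 2 ↦ 4^(4 + 1) + 4^4 + 2|_4 = 1282 ⇒ 1281
(2) 1281|_4 = 4^(4 + 1) + 4^4 + 1 ↦ 5^(5 + 1) + 5^5 + 1|_5 = 18751 ⇒ 18750

17469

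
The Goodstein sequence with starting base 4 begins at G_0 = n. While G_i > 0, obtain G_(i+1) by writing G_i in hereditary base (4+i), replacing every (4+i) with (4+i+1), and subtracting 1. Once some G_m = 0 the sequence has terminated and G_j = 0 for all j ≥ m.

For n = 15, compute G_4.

23

step 0: 15 = 3·4 + 3; sub 5 for 4: 3·5 + 3; = 18; G_1 = 18−1 = 17
step 1: 17 = 3·5 + 2; sub 6 for 5: 3·6 + 2; = 20; G_2 = 20−1 = 19
step 2: 19 = 3·6 + 1; sub 7 for 6: 3·7 + 1; = 22; G_3 = 22−1 = 21
step 3: 21 = 3·7; sub 8 for 7: 3·8; = 24; G_4 = 24−1 = 23
step 4: 23 = 2·8 + 7; sub 9 for 8: 2·9 + 7; = 25; G_5 = 25−1 = 24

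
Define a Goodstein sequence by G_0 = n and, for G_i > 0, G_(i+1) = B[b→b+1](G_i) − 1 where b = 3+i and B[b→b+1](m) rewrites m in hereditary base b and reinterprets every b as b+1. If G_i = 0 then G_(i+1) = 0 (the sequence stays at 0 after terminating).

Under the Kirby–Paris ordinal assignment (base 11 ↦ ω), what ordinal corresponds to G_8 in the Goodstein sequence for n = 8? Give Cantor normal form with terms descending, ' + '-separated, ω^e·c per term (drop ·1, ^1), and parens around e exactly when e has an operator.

G_0=8  [base 3] 2·3 + 2  →[3↦4]→  2·4 + 2 = 10  −1 ⇒ G_1=9
G_1=9  [base 4] 2·4 + 1  →[4↦5]→  2·5 + 1 = 11  −1 ⇒ G_2=10
G_2=10  [base 5] 2·5  →[5↦6]→  2·6 = 12  −1 ⇒ G_3=11
G_3=11  [base 6] 6 + 5  →[6↦7]→  7 + 5 = 12  −1 ⇒ G_4=11
G_4=11  [base 7] 7 + 4  →[7↦8]→  8 + 4 = 12  −1 ⇒ G_5=11
G_5=11  [base 8] 8 + 3  →[8↦9]→  9 + 3 = 12  −1 ⇒ G_6=11
G_6=11  [base 9] 9 + 2  →[9↦10]→  10 + 2 = 12  −1 ⇒ G_7=11
G_7=11  [base 10] 10 + 1  →[10↦11]→  11 + 1 = 12  −1 ⇒ G_8=11

ω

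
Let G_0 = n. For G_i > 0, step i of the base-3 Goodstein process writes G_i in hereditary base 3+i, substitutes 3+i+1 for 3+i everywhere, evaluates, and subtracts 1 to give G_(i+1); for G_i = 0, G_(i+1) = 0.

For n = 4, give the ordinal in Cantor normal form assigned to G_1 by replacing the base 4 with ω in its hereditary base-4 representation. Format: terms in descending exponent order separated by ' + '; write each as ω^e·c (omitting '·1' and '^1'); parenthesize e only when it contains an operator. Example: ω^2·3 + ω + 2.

ω

base 3: 4 = 3 + 1; at 4: 4 + 1 = 5; next = 4
base 4: 4 = 4; at 5: 5 = 5; next = 4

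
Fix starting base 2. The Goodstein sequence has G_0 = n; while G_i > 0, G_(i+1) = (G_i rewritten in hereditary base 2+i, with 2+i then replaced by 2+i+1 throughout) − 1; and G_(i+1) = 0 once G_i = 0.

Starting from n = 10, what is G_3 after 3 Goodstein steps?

G_0 = 10. HB_2(10) = 2^(2 + 1) + 2. Bump = 84. G_1 = 83.
G_1 = 83. HB_3(83) = 3^(3 + 1) + 2. Bump = 1026. G_2 = 1025.
G_2 = 1025. HB_4(1025) = 4^(4 + 1) + 1. Bump = 15626. G_3 = 15625.
G_3 = 15625. HB_5(15625) = 5^(5 + 1). Bump = 279936. G_4 = 279935.

15625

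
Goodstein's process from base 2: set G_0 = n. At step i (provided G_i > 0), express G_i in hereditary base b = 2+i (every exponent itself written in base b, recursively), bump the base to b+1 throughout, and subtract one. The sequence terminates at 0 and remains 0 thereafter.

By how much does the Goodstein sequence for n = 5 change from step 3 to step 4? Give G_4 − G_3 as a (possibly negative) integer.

308

base 2: 5 = 2^2 + 1; at 3: 3^3 + 1 = 28; next = 27
base 3: 27 = 3^3; at 4: 4^4 = 256; next = 255
base 4: 255 = 3·4^3 + 3·4^2 + 3·4 + 3; at 5: 3·5^3 + 3·5^2 + 3·5 + 3 = 468; next = 467
base 5: 467 = 3·5^3 + 3·5^2 + 3·5 + 2; at 6: 3·6^3 + 3·6^2 + 3·6 + 2 = 776; next = 775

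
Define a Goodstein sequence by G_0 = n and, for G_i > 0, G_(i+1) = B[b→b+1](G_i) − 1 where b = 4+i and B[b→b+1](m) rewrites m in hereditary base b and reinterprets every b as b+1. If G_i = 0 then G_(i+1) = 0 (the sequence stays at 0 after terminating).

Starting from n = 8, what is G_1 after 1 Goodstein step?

9

(0) 8|_4 = 2·4 ↦ 2·5|_5 = 10 ⇒ 9
(1) 9|_5 = 5 + 4 ↦ 6 + 4|_6 = 10 ⇒ 9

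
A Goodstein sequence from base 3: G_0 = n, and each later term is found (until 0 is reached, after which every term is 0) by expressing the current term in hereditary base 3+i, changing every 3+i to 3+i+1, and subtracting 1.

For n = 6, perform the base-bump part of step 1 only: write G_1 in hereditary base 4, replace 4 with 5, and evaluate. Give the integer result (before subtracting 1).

8

6 —HB3→ 2·3 —bump→ 2·4 = 8 —(−1)→ 7
7 —HB4→ 4 + 3 —bump→ 5 + 3 = 8 —(−1)→ 7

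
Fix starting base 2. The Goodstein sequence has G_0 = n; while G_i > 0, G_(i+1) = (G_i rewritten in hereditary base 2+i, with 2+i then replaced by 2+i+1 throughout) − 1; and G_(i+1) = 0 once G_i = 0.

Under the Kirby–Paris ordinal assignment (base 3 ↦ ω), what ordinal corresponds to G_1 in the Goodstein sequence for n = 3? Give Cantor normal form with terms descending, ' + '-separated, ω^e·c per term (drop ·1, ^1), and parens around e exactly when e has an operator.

G_0=3  [base 2] 2 + 1  →[2↦3]→  3 + 1 = 4  −1 ⇒ G_1=3
G_1=3  [base 3] 3  →[3↦4]→  4 = 4  −1 ⇒ G_2=3

ω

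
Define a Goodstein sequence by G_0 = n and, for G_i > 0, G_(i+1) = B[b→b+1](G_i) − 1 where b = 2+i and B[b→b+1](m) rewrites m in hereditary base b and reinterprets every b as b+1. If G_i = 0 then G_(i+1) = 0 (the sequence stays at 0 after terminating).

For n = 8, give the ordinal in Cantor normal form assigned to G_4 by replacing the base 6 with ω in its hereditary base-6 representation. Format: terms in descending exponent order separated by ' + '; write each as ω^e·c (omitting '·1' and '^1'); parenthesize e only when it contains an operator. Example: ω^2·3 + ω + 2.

ω^ω·2 + ω^2·2 + ω + 5

G_0=8  [base 2] 2^(2 + 1)  →[2↦3]→  3^(3 + 1) = 81  −1 ⇒ G_1=80
G_1=80  [base 3] 2·3^3 + 2·3^2 + 2·3 + 2  →[3↦4]→  2·4^4 + 2·4^2 + 2·4 + 2 = 554  −1 ⇒ G_2=553
G_2=553  [base 4] 2·4^4 + 2·4^2 + 2·4 + 1  →[4↦5]→  2·5^5 + 2·5^2 + 2·5 + 1 = 6311  −1 ⇒ G_3=6310
G_3=6310  [base 5] 2·5^5 + 2·5^2 + 2·5  →[5↦6]→  2·6^6 + 2·6^2 + 2·6 = 93396  −1 ⇒ G_4=93395
G_4=93395  [base 6] 2·6^6 + 2·6^2 + 6 + 5  →[6↦7]→  2·7^7 + 2·7^2 + 7 + 5 = 1647196  −1 ⇒ G_5=1647195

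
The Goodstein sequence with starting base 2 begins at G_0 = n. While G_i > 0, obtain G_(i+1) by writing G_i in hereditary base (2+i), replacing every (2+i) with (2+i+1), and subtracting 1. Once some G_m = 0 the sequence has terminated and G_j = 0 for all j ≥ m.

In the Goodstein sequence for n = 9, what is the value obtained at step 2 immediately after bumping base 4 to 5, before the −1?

step 0: 9 = 2^(2 + 1) + 1; sub 3 for 2: 3^(3 + 1) + 1; = 82; G_1 = 82−1 = 81
step 1: 81 = 3^(3 + 1); sub 4 for 3: 4^(4 + 1); = 1024; G_2 = 1024−1 = 1023

9843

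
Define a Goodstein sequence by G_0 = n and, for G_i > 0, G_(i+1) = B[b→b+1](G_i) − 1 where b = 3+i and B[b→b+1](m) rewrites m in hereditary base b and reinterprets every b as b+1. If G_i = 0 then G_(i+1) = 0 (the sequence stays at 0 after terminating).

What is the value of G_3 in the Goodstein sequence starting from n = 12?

37

G_0=12  [base 3] 3^2 + 3  →[3↦4]→  4^2 + 4 = 20  −1 ⇒ G_1=19
G_1=19  [base 4] 4^2 + 3  →[4↦5]→  5^2 + 3 = 28  −1 ⇒ G_2=27
G_2=27  [base 5] 5^2 + 2  →[5↦6]→  6^2 + 2 = 38  −1 ⇒ G_3=37
G_3=37  [base 6] 6^2 + 1  →[6↦7]→  7^2 + 1 = 50  −1 ⇒ G_4=49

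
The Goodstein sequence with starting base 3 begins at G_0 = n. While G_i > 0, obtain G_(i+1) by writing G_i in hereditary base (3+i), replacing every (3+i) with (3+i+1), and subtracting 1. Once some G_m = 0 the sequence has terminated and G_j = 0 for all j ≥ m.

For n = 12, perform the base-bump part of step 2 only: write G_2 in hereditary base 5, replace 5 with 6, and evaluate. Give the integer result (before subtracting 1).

38

G_0=12  [base 3] 3^2 + 3  →[3↦4]→  4^2 + 4 = 20  −1 ⇒ G_1=19
G_1=19  [base 4] 4^2 + 3  →[4↦5]→  5^2 + 3 = 28  −1 ⇒ G_2=27
G_2=27  [base 5] 5^2 + 2  →[5↦6]→  6^2 + 2 = 38  −1 ⇒ G_3=37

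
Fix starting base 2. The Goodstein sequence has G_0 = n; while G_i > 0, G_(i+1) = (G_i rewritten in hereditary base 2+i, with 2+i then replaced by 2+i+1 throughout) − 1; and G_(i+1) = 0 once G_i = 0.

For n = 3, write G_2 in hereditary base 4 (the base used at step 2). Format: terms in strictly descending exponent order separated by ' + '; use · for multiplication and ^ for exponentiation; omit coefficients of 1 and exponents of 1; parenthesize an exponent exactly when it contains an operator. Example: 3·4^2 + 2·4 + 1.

[0] 3 ≡ 2 + 1 (base 2). Lift 3: 4. −1: 3.
[1] 3 ≡ 3 (base 3). Lift 4: 4. −1: 3.
[2] 3 ≡ 3 (base 4). Lift 5: 3. −1: 2.

3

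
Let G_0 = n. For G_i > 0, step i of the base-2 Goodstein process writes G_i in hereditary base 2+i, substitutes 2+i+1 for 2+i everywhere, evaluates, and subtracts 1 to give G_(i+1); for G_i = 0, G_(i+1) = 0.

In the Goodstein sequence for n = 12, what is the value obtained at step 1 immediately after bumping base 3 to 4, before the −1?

i=0: 12 = 2^(2 + 1) + 2^2 (b=2); 2→3: 3^(3 + 1) + 3^3 = 108; 108−1 = 107
i=1: 107 = 3^(3 + 1) + 2·3^2 + 2·3 + 2 (b=3); 3→4: 4^(4 + 1) + 2·4^2 + 2·4 + 2 = 1066; 1066−1 = 1065

1066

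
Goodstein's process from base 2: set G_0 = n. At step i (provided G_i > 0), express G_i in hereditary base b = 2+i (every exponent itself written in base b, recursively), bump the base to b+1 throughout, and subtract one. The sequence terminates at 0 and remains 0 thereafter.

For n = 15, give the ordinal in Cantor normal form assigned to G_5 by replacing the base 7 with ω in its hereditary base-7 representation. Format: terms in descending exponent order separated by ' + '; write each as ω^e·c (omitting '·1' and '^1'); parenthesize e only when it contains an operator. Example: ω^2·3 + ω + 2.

ω^(ω + 1) + ω^ω

[0] 15 ≡ 2^(2 + 1) + 2^2 + 2 + 1 (base 2). Lift 3: 112. −1: 111.
[1] 111 ≡ 3^(3 + 1) + 3^3 + 3 (base 3). Lift 4: 1284. −1: 1283.
[2] 1283 ≡ 4^(4 + 1) + 4^4 + 3 (base 4). Lift 5: 18753. −1: 18752.
[3] 18752 ≡ 5^(5 + 1) + 5^5 + 2 (base 5). Lift 6: 326594. −1: 326593.
[4] 326593 ≡ 6^(6 + 1) + 6^6 + 1 (base 6). Lift 7: 6588345. −1: 6588344.
[5] 6588344 ≡ 7^(7 + 1) + 7^7 (base 7). Lift 8: 150994944. −1: 150994943.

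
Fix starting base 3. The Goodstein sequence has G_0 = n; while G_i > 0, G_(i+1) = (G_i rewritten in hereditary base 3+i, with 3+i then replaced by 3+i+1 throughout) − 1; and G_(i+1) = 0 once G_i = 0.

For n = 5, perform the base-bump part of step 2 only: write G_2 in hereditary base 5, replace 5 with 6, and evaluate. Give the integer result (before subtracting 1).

6

(0) 5|_3 = 3 + 2 ↦ 4 + 2|_4 = 6 ⇒ 5
(1) 5|_4 = 4 + 1 ↦ 5 + 1|_5 = 6 ⇒ 5
(2) 5|_5 = 5 ↦ 6|_6 = 6 ⇒ 5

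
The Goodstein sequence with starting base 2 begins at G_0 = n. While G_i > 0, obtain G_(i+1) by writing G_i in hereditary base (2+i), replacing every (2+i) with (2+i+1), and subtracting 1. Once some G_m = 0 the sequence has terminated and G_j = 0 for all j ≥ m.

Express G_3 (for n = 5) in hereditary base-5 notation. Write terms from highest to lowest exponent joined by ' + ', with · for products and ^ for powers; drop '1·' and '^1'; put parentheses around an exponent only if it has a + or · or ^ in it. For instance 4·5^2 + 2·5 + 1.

3·5^3 + 3·5^2 + 3·5 + 2

step 0: 5 = 2^2 + 1; sub 3 for 2: 3^3 + 1; = 28; G_1 = 28−1 = 27
step 1: 27 = 3^3; sub 4 for 3: 4^4; = 256; G_2 = 256−1 = 255
step 2: 255 = 3·4^3 + 3·4^2 + 3·4 + 3; sub 5 for 4: 3·5^3 + 3·5^2 + 3·5 + 3; = 468; G_3 = 468−1 = 467
step 3: 467 = 3·5^3 + 3·5^2 + 3·5 + 2; sub 6 for 5: 3·6^3 + 3·6^2 + 3·6 + 2; = 776; G_4 = 776−1 = 775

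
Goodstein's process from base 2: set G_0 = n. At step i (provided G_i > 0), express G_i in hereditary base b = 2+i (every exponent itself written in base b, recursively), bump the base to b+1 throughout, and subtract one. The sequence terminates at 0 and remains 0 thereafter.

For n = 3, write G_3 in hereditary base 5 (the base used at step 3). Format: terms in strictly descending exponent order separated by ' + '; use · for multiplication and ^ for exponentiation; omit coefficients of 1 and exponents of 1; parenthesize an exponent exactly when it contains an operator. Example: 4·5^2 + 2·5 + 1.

2

[0] 3 ≡ 2 + 1 (base 2). Lift 3: 4. −1: 3.
[1] 3 ≡ 3 (base 3). Lift 4: 4. −1: 3.
[2] 3 ≡ 3 (base 4). Lift 5: 3. −1: 2.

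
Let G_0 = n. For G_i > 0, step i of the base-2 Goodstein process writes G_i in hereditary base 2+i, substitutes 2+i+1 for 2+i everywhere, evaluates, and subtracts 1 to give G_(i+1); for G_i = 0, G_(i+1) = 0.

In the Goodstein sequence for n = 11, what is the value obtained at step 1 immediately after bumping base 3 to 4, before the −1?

1028

step 0: 11 = 2^(2 + 1) + 2 + 1; sub 3 for 2: 3^(3 + 1) + 3 + 1; = 85; G_1 = 85−1 = 84
step 1: 84 = 3^(3 + 1) + 3; sub 4 for 3: 4^(4 + 1) + 4; = 1028; G_2 = 1028−1 = 1027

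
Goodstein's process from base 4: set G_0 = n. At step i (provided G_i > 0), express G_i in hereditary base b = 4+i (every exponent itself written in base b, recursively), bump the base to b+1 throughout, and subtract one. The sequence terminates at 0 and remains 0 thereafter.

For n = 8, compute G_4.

9

8 —HB4→ 2·4 —bump→ 2·5 = 10 —(−1)→ 9
9 —HB5→ 5 + 4 —bump→ 6 + 4 = 10 —(−1)→ 9
9 —HB6→ 6 + 3 —bump→ 7 + 3 = 10 —(−1)→ 9
9 —HB7→ 7 + 2 —bump→ 8 + 2 = 10 —(−1)→ 9
9 —HB8→ 8 + 1 —bump→ 9 + 1 = 10 —(−1)→ 9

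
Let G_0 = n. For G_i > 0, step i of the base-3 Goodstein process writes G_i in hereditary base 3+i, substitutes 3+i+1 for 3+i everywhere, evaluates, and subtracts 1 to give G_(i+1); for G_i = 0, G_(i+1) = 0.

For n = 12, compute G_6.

[0] 12 ≡ 3^2 + 3 (base 3). Lift 4: 20. −1: 19.
[1] 19 ≡ 4^2 + 3 (base 4). Lift 5: 28. −1: 27.
[2] 27 ≡ 5^2 + 2 (base 5). Lift 6: 38. −1: 37.
[3] 37 ≡ 6^2 + 1 (base 6). Lift 7: 50. −1: 49.
[4] 49 ≡ 7^2 (base 7). Lift 8: 64. −1: 63.
[5] 63 ≡ 7·8 + 7 (base 8). Lift 9: 70. −1: 69.

69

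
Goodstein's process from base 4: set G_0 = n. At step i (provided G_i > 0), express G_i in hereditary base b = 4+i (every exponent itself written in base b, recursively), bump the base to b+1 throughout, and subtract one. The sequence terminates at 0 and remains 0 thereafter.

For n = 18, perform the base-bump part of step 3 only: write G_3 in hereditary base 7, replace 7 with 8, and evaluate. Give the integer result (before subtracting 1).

54

G_0 = 18. HB_4(18) = 4^2 + 2. Bump = 27. G_1 = 26.
G_1 = 26. HB_5(26) = 5^2 + 1. Bump = 37. G_2 = 36.
G_2 = 36. HB_6(36) = 6^2. Bump = 49. G_3 = 48.
G_3 = 48. HB_7(48) = 6·7 + 6. Bump = 54. G_4 = 53.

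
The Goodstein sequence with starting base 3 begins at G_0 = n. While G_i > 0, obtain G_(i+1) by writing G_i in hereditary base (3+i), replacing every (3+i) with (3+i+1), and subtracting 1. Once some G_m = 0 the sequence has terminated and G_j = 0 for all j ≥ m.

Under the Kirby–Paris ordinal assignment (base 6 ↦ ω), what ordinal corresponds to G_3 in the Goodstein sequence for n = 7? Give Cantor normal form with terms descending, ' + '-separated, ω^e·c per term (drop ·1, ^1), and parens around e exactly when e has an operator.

ω + 3

7 —HB3→ 2·3 + 1 —bump→ 2·4 + 1 = 9 —(−1)→ 8
8 —HB4→ 2·4 —bump→ 2·5 = 10 —(−1)→ 9
9 —HB5→ 5 + 4 —bump→ 6 + 4 = 10 —(−1)→ 9
9 —HB6→ 6 + 3 —bump→ 7 + 3 = 10 —(−1)→ 9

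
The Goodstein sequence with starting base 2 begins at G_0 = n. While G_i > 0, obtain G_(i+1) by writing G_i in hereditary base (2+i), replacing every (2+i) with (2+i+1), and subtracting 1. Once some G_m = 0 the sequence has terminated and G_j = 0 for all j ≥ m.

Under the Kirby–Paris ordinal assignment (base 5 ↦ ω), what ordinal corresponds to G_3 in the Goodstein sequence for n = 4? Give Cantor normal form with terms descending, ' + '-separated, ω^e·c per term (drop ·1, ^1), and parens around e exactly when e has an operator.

ω^2·2 + ω·2

[0] 4 ≡ 2^2 (base 2). Lift 3: 27. −1: 26.
[1] 26 ≡ 2·3^2 + 2·3 + 2 (base 3). Lift 4: 42. −1: 41.
[2] 41 ≡ 2·4^2 + 2·4 + 1 (base 4). Lift 5: 61. −1: 60.
[3] 60 ≡ 2·5^2 + 2·5 (base 5). Lift 6: 84. −1: 83.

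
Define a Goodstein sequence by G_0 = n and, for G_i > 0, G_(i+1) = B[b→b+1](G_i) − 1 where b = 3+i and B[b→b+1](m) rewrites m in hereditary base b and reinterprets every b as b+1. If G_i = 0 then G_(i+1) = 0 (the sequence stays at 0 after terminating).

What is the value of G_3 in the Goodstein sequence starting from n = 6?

6 —HB3→ 2·3 —bump→ 2·4 = 8 —(−1)→ 7
7 —HB4→ 4 + 3 —bump→ 5 + 3 = 8 —(−1)→ 7
7 —HB5→ 5 + 2 —bump→ 6 + 2 = 8 —(−1)→ 7
7 —HB6→ 6 + 1 —bump→ 7 + 1 = 8 —(−1)→ 7

7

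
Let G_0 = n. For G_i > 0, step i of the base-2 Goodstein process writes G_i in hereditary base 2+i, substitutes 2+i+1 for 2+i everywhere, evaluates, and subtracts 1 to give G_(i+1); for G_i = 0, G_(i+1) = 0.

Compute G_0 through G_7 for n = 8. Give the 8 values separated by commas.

G_0=8  [base 2] 2^(2 + 1)  →[2↦3]→  3^(3 + 1) = 81  −1 ⇒ G_1=80
G_1=80  [base 3] 2·3^3 + 2·3^2 + 2·3 + 2  →[3↦4]→  2·4^4 + 2·4^2 + 2·4 + 2 = 554  −1 ⇒ G_2=553
G_2=553  [base 4] 2·4^4 + 2·4^2 + 2·4 + 1  →[4↦5]→  2·5^5 + 2·5^2 + 2·5 + 1 = 6311  −1 ⇒ G_3=6310
G_3=6310  [base 5] 2·5^5 + 2·5^2 + 2·5  →[5↦6]→  2·6^6 + 2·6^2 + 2·6 = 93396  −1 ⇒ G_4=93395
G_4=93395  [base 6] 2·6^6 + 2·6^2 + 6 + 5  →[6↦7]→  2·7^7 + 2·7^2 + 7 + 5 = 1647196  −1 ⇒ G_5=1647195
G_5=1647195  [base 7] 2·7^7 + 2·7^2 + 7 + 4  →[7↦8]→  2·8^8 + 2·8^2 + 8 + 4 = 33554572  −1 ⇒ G_6=33554571
G_6=33554571  [base 8] 2·8^8 + 2·8^2 + 8 + 3  →[8↦9]→  2·9^9 + 2·9^2 + 9 + 3 = 774841152  −1 ⇒ G_7=774841151

8, 80, 553, 6310, 93395, 1647195, 33554571, 774841151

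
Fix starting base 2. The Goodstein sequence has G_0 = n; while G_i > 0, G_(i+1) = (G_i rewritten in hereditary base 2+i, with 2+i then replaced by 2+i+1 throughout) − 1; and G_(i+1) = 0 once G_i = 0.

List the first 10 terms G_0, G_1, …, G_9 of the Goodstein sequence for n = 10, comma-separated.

10, 83, 1025, 15625, 279935, 4215754, 84073323, 1937434592, 50000555551, 1426559238830

(0) 10|_2 = 2^(2 + 1) + 2 ↦ 3^(3 + 1) + 3|_3 = 84 ⇒ 83
(1) 83|_3 = 3^(3 + 1) + 2 ↦ 4^(4 + 1) + 2|_4 = 1026 ⇒ 1025
(2) 1025|_4 = 4^(4 + 1) + 1 ↦ 5^(5 + 1) + 1|_5 = 15626 ⇒ 15625
(3) 15625|_5 = 5^(5 + 1) ↦ 6^(6 + 1)|_6 = 279936 ⇒ 279935
(4) 279935|_6 = 5·6^6 + 5·6^5 + 5·6^4 + 5·6^3 + 5·6^2 + 5·6 + 5 ↦ 5·7^7 + 5·7^5 + 5·7^4 + 5·7^3 + 5·7^2 + 5·7 + 5|_7 = 4215755 ⇒ 4215754
(5) 4215754|_7 = 5·7^7 + 5·7^5 + 5·7^4 + 5·7^3 + 5·7^2 + 5·7 + 4 ↦ 5·8^8 + 5·8^5 + 5·8^4 + 5·8^3 + 5·8^2 + 5·8 + 4|_8 = 84073324 ⇒ 84073323
(6) 84073323|_8 = 5·8^8 + 5·8^5 + 5·8^4 + 5·8^3 + 5·8^2 + 5·8 + 3 ↦ 5·9^9 + 5·9^5 + 5·9^4 + 5·9^3 + 5·9^2 + 5·9 + 3|_9 = 1937434593 ⇒ 1937434592
(7) 1937434592|_9 = 5·9^9 + 5·9^5 + 5·9^4 + 5·9^3 + 5·9^2 + 5·9 + 2 ↦ 5·10^10 + 5·10^5 + 5·10^4 + 5·10^3 + 5·10^2 + 5·10 + 2|_10 = 50000555552 ⇒ 50000555551
(8) 50000555551|_10 = 5·10^10 + 5·10^5 + 5·10^4 + 5·10^3 + 5·10^2 + 5·10 + 1 ↦ 5·11^11 + 5·11^5 + 5·11^4 + 5·11^3 + 5·11^2 + 5·11 + 1|_11 = 1426559238831 ⇒ 1426559238830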